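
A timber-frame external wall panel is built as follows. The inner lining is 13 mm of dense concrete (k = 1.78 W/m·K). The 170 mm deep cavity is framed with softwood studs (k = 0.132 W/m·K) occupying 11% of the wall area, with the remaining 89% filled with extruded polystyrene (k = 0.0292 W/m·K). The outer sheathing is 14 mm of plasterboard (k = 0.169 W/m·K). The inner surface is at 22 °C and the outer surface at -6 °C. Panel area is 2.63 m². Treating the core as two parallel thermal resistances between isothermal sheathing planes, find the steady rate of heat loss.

Sheathing layers in series; stud and cavity paths in parallel between them.
R_inner = 0.013/(1.78×2.63) = 0.002777 K/W
R_stud  = 0.17/(0.132×0.11×2.63) = 4.452 K/W
R_cav   = 0.17/(0.0292×0.89×2.63) = 2.487 K/W
1/R_core = 1/R_stud + 1/R_cav → R_core = 1.596 K/W
R_outer = 0.014/(0.169×2.63) = 0.0315 K/W
R_total = 1.63 K/W
Q = ΔT/R_total = 28/1.63

Q ≈ 17.2 W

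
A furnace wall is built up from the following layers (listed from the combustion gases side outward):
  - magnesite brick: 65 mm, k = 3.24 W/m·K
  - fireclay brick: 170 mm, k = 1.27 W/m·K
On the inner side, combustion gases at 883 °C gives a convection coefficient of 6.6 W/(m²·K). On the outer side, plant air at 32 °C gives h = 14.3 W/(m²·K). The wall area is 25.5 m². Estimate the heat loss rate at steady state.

Q ≈ 57800 W

Using the resistance-network approach (series):
R_inner film = 1/(h_i·A) = 1/(6.6×25.5) = 0.005942 K/W
R_magnesite brick = L/(kA) = 0.065/(3.24×25.5) = 7.867×10^-4 K/W
R_fireclay brick = L/(kA) = 0.17/(1.27×25.5) = 0.005249 K/W
R_outer film = 1/(h_o·A) = 1/(14.3×25.5) = 0.002742 K/W
R_total = 0.01472 K/W
Q = ΔT / R_total = 851 / 0.01472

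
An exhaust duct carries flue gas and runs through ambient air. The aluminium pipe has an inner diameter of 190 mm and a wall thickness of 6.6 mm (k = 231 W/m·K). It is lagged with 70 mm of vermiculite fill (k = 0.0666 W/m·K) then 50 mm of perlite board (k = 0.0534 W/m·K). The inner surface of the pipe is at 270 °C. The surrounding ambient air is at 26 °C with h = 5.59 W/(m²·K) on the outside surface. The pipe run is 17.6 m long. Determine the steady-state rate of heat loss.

Q ≈ 2000 W

Treating each annulus and film as a series resistance:
R_aluminium pipe wall = ln(101.6/95)/(2π×231×17.6) = 2.629×10^-6 K/W
R_vermiculite fill = ln(171.6/101.6)/(2π×0.0666×17.6) = 0.07116 K/W
R_perlite board = ln(221.6/171.6)/(2π×0.0534×17.6) = 0.0433 K/W
R_outer film = 1/(h_o·2πr_oL) = 1/(5.59×2π×0.2216×17.6) = 0.0073 K/W
R_total = 0.1218 K/W
Q = ΔT/R_total = 244/0.1218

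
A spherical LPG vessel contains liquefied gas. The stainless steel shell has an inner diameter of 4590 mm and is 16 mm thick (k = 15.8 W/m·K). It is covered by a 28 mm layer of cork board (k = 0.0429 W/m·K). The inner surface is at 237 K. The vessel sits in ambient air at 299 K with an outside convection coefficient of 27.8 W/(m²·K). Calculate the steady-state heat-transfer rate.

Radial (spherical) resistances in series:
R_stainless steel shell = (1/2.295 − 1/2.311)/(4π×15.8) = 1.519×10^-5 K/W
R_cork board = (1/2.311 − 1/2.339)/(4π×0.0429) = 0.009609 K/W
R_outer film = 1/(h·4πr_o²) = 1/(27.8×4π×2.339²) = 5.232×10^-4 K/W
R_total = 0.01015 K/W
Q = ΔT/R_total = 62/0.01015

Q ≈ 6110 W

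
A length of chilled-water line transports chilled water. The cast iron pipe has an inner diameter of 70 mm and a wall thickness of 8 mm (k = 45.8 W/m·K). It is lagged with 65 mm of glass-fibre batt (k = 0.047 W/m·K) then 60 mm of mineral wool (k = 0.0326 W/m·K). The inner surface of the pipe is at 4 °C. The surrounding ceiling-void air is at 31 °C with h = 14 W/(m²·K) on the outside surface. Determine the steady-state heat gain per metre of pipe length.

Cylindrical conduction, so R = ln(r₂/r₁)/(2πkL) per layer, in series:
R_cast iron pipe wall = ln(43/35)/(2π×45.8×1) = 7.153×10^-4 K/W
R_glass-fibre batt = ln(108/43)/(2π×0.047×1) = 3.119 K/W
R_mineral wool = ln(168/108)/(2π×0.0326×1) = 2.157 K/W
R_outer film = 1/(h_o·2πr_oL) = 1/(14×2π×0.168×1) = 0.06767 K/W
R_total = 5.344 K/W
Q = ΔT/R_total = 27/5.344

q′ ≈ 5.05 W/m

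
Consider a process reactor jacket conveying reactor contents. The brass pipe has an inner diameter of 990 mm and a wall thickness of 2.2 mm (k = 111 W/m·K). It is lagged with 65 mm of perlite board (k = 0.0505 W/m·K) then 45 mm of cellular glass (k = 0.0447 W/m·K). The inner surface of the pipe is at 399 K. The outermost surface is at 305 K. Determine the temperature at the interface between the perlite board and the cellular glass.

Cylindrical conduction, so R = ln(r₂/r₁)/(2πkL) per layer, in series:
R_brass pipe wall = ln(497.2/495)/(2π×111×1) = 6.358×10^-6 K/W
R_perlite board = ln(562.2/497.2)/(2π×0.0505×1) = 0.3872 K/W
R_cellular glass = ln(607.2/562.2)/(2π×0.0447×1) = 0.2742 K/W
R_total = 0.6614 K/W
Q = ΔT/R_total = 94/0.6614
Q = 142 W/m
T_interface = T_inner − Q·ΣR(inner→interface) = 399 − 142×0.3872

T ≈ 344 K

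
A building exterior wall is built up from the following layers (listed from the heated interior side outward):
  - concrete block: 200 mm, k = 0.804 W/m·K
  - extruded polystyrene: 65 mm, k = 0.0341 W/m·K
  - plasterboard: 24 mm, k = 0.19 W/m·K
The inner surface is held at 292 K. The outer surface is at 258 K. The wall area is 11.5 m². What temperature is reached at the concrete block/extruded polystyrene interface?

Using the resistance-network approach (series):
R_concrete block = L/(kA) = 0.2/(0.804×11.5) = 0.02163 K/W
R_extruded polystyrene = L/(kA) = 0.065/(0.0341×11.5) = 0.1658 K/W
R_plasterboard = L/(kA) = 0.024/(0.19×11.5) = 0.01098 K/W
R_total = 0.1984 K/W;  Q = ΔT/R_total = 34/0.1984 = 171.4 W
T_interface = T_inner − Q·ΣR(inner→interface) = 292 − 171×0.02163

T ≈ 288 K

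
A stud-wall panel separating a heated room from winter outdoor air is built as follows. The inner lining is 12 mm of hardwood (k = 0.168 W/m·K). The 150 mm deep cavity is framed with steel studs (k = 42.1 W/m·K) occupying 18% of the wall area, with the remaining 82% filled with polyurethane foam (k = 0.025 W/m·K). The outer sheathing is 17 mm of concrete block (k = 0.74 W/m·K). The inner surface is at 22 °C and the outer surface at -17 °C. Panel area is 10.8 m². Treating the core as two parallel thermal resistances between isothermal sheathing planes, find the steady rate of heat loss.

Sheathing layers in series; stud and cavity paths in parallel between them.
R_inner = 0.012/(0.168×10.8) = 0.006614 K/W
R_stud  = 0.15/(42.1×0.18×10.8) = 0.001833 K/W
R_cav   = 0.15/(0.025×0.82×10.8) = 0.6775 K/W
1/R_core = 1/R_stud + 1/R_cav → R_core = 0.001828 K/W
R_outer = 0.017/(0.74×10.8) = 0.002127 K/W
R_total = 0.01057 K/W
Q = ΔT/R_total = 39/0.01057

Q ≈ 3690 W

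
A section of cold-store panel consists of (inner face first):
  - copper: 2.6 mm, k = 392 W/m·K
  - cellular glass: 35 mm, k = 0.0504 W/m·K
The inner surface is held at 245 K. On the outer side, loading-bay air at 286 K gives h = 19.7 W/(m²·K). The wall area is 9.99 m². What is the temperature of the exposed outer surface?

T ≈ 283 K

Thermal resistances in series:
R_copper = L/(kA) = 0.0026/(392×9.99) = 6.639×10^-7 K/W
R_cellular glass = L/(kA) = 0.035/(0.0504×9.99) = 0.06951 K/W
R_outer film = 1/(h_o·A) = 1/(19.7×9.99) = 0.005081 K/W
R_total = 0.0746 K/W;  Q = ΔT/R_total = 41/0.0746 = 549.6 W
T_interface = T_inner + Q·ΣR(inner→interface) = 245 + 550×0.06951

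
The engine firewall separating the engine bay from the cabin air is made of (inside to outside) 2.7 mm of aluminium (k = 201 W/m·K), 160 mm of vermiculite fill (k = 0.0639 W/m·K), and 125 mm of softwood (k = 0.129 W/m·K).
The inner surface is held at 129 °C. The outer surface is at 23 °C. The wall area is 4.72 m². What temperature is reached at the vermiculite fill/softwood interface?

T ≈ 52.6 °C

Series thermal resistances:
R_aluminium = L/(kA) = 0.0027/(201×4.72) = 2.846×10^-6 K/W
R_vermiculite fill = L/(kA) = 0.16/(0.0639×4.72) = 0.5305 K/W
R_softwood = L/(kA) = 0.125/(0.129×4.72) = 0.2053 K/W
R_total = 0.7358 K/W;  Q = ΔT/R_total = 106/0.7358 = 144.1 W
T_interface = T_inner − Q·ΣR(inner→interface) = 129 − 144×0.5305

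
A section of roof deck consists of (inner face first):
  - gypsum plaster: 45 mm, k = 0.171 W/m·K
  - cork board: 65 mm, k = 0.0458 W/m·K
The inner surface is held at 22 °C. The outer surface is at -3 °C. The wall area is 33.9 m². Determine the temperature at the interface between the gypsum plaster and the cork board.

Using the resistance-network approach (series):
R_gypsum plaster = L/(kA) = 0.045/(0.171×33.9) = 0.007763 K/W
R_cork board = L/(kA) = 0.065/(0.0458×33.9) = 0.04186 K/W
R_total = 0.04963 K/W;  Q = ΔT/R_total = 25/0.04963 = 503.8 W
T_interface = T_inner − Q·ΣR(inner→interface) = 22 − 504×0.007763

T ≈ 18.1 °C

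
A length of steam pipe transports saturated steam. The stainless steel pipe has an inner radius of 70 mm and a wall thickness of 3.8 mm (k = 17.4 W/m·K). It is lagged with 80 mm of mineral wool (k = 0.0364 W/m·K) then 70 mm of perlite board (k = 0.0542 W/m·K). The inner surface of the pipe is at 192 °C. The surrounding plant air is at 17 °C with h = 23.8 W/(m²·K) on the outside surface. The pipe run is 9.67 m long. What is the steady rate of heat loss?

Q ≈ 390 W

For a radial system each layer contributes R = ln(r_out/r_in)/(2πkL); films add R = 1/(hA).
R_stainless steel pipe wall = ln(73.8/70)/(2π×17.4×9.67) = 5×10^-5 K/W
R_mineral wool = ln(153.8/73.8)/(2π×0.0364×9.67) = 0.332 K/W
R_perlite board = ln(223.8/153.8)/(2π×0.0542×9.67) = 0.1139 K/W
R_outer film = 1/(h_o·2πr_oL) = 1/(23.8×2π×0.2238×9.67) = 0.00309 K/W
R_total = 0.4491 K/W
Q = ΔT/R_total = 175/0.4491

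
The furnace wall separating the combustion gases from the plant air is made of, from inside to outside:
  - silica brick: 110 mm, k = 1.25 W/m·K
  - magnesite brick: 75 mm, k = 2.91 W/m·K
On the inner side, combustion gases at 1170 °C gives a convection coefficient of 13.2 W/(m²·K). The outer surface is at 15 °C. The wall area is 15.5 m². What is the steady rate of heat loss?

Q ≈ 94500 W

Using the resistance-network approach (series):
R_inner film = 1/(h_i·A) = 1/(13.2×15.5) = 0.004888 K/W
R_silica brick = L/(kA) = 0.11/(1.25×15.5) = 0.005677 K/W
R_magnesite brick = L/(kA) = 0.075/(2.91×15.5) = 0.001663 K/W
R_total = 0.01223 K/W
Q = ΔT / R_total = 1155 / 0.01223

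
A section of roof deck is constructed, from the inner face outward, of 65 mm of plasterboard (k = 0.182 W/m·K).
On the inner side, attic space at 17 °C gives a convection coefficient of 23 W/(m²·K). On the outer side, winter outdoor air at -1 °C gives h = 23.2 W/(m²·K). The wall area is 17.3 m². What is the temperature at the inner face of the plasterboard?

T ≈ 15.2 °C

Model the wall as resistances in series:
R_inner film = 1/(h_i·A) = 1/(23×17.3) = 0.002513 K/W
R_plasterboard = L/(kA) = 0.065/(0.182×17.3) = 0.02064 K/W
R_outer film = 1/(h_o·A) = 1/(23.2×17.3) = 0.002492 K/W
R_total = 0.02565 K/W;  Q = ΔT/R_total = 18/0.02565 = 701.8 W
T_interface = T_inner − Q·ΣR(inner→interface) = 17 − 702×0.002513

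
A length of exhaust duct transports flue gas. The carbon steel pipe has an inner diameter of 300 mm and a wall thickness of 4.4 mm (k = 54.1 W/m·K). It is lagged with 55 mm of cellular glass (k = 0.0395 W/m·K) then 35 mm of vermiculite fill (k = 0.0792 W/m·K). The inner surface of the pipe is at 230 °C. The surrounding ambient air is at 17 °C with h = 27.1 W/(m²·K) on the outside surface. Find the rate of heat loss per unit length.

q′ ≈ 136 W/m

Per-layer cylindrical resistances, series-summed:
R_carbon steel pipe wall = ln(154.4/150)/(2π×54.1×1) = 8.505×10^-5 K/W
R_cellular glass = ln(209.4/154.4)/(2π×0.0395×1) = 1.228 K/W
R_vermiculite fill = ln(244.4/209.4)/(2π×0.0792×1) = 0.3106 K/W
R_outer film = 1/(h_o·2πr_oL) = 1/(27.1×2π×0.2444×1) = 0.02403 K/W
R_total = 1.562 K/W
Q = ΔT/R_total = 213/1.562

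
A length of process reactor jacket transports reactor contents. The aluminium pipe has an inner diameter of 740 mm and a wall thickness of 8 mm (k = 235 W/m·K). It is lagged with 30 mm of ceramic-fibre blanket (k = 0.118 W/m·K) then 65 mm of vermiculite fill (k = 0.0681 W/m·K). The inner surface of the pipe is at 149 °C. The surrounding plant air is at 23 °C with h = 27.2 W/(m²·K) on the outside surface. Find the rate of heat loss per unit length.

q′ ≈ 273 W/m

Cylindrical conduction, so R = ln(r₂/r₁)/(2πkL) per layer, in series:
R_aluminium pipe wall = ln(378/370)/(2π×235×1) = 1.449×10^-5 K/W
R_ceramic-fibre blanket = ln(408/378)/(2π×0.118×1) = 0.103 K/W
R_vermiculite fill = ln(473/408)/(2π×0.0681×1) = 0.3455 K/W
R_outer film = 1/(h_o·2πr_oL) = 1/(27.2×2π×0.473×1) = 0.01237 K/W
R_total = 0.4609 K/W
Q = ΔT/R_total = 126/0.4609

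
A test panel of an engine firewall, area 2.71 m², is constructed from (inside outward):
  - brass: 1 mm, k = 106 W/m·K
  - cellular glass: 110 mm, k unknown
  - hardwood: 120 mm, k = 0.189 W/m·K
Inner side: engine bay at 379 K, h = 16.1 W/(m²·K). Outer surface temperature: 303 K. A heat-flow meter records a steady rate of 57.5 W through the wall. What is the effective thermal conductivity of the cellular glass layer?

k ≈ 0.0381 W/(m·K)

Treating each layer as a thermal resistance in series:
R_inner film = 1/(h_i·A) = 1/(16.1×2.71) = 0.02292 K/W
R_brass = L/(kA) = 0.001/(106×2.71) = 3.481×10^-6 K/W
R_hardwood = L/(kA) = 0.12/(0.189×2.71) = 0.2343 K/W
Sum of known resistances R_other = 0.2572 K/W
Total R = ΔT/Q = 76/57.5 = 1.322 K/W
R_cellular glass = R_total − R_other = 1.065 K/W
k = L/(R·A) = 0.11/(1.065×2.71)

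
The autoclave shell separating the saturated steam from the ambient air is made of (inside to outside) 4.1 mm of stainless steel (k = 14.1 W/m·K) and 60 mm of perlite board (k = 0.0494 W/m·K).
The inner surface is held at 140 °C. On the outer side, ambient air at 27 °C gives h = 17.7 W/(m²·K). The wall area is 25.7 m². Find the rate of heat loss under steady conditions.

Q ≈ 2280 W

Treating each layer as a thermal resistance in series:
R_stainless steel = L/(kA) = 0.0041/(14.1×25.7) = 1.131×10^-5 K/W
R_perlite board = L/(kA) = 0.06/(0.0494×25.7) = 0.04726 K/W
R_outer film = 1/(h_o·A) = 1/(17.7×25.7) = 0.002198 K/W
R_total = 0.04947 K/W
Q = ΔT / R_total = 113 / 0.04947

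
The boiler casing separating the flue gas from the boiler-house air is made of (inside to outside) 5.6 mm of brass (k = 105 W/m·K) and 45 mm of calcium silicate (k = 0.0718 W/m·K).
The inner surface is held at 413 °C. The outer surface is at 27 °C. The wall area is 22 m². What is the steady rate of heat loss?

Series thermal resistances:
R_brass = L/(kA) = 0.0056/(105×22) = 2.424×10^-6 K/W
R_calcium silicate = L/(kA) = 0.045/(0.0718×22) = 0.02849 K/W
R_total = 0.02849 K/W
Q = ΔT / R_total = 386 / 0.02849

Q ≈ 13500 W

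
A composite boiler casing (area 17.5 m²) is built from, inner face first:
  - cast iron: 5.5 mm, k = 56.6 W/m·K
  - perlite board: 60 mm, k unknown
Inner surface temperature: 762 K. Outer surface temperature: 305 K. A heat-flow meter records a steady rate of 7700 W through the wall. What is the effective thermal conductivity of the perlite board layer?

k ≈ 0.0578 W/(m·K)

Thermal resistances in series:
R_cast iron = L/(kA) = 0.0055/(56.6×17.5) = 5.553×10^-6 K/W
Sum of known resistances R_other = 5.553×10^-6 K/W
Total R = ΔT/Q = 457/7700 = 0.05935 K/W
R_perlite board = R_total − R_other = 0.05935 K/W
k = L/(R·A) = 0.06/(0.05935×17.5)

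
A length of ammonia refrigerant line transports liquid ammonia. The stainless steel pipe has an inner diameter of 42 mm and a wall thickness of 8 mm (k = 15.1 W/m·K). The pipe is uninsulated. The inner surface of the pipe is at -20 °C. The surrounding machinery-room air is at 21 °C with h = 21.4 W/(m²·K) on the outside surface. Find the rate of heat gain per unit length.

q′ ≈ 158 W/m

Per-layer cylindrical resistances, series-summed:
R_stainless steel pipe wall = ln(29/21)/(2π×15.1×1) = 0.003402 K/W
R_outer film = 1/(h_o·2πr_oL) = 1/(21.4×2π×0.029×1) = 0.2565 K/W
R_total = 0.2599 K/W
Q = ΔT/R_total = 41/0.2599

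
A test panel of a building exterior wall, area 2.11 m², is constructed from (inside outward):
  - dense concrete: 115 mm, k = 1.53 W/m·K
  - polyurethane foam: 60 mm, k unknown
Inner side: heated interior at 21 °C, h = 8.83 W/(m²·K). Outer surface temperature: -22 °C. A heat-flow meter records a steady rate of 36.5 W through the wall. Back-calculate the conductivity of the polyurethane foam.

Treating each layer as a thermal resistance in series:
R_inner film = 1/(h_i·A) = 1/(8.83×2.11) = 0.05367 K/W
R_dense concrete = L/(kA) = 0.115/(1.53×2.11) = 0.03562 K/W
Sum of known resistances R_other = 0.0893 K/W
Total R = ΔT/Q = 43/36.5 = 1.178 K/W
R_polyurethane foam = R_total − R_other = 1.089 K/W
k = L/(R·A) = 0.06/(1.089×2.11)

k ≈ 0.0261 W/(m·K)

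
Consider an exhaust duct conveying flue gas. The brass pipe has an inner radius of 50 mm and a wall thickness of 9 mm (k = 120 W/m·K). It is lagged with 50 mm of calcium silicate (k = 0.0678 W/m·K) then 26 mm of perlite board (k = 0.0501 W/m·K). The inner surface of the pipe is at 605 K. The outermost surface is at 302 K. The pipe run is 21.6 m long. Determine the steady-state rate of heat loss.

Per-layer cylindrical resistances, series-summed:
R_brass pipe wall = ln(59/50)/(2π×120×21.6) = 1.016×10^-5 K/W
R_calcium silicate = ln(109/59)/(2π×0.0678×21.6) = 0.06671 K/W
R_perlite board = ln(135/109)/(2π×0.0501×21.6) = 0.03146 K/W
R_total = 0.09818 K/W
Q = ΔT/R_total = 303/0.09818

Q ≈ 3090 W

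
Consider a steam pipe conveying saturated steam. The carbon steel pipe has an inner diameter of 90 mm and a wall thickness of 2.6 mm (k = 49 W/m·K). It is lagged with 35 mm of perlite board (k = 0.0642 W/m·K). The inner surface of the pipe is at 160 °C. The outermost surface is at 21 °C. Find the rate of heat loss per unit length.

q′ ≈ 102 W/m

Treating each annulus and film as a series resistance:
R_carbon steel pipe wall = ln(47.6/45)/(2π×49×1) = 1.824×10^-4 K/W
R_perlite board = ln(82.6/47.6)/(2π×0.0642×1) = 1.366 K/W
R_total = 1.367 K/W
Q = ΔT/R_total = 139/1.367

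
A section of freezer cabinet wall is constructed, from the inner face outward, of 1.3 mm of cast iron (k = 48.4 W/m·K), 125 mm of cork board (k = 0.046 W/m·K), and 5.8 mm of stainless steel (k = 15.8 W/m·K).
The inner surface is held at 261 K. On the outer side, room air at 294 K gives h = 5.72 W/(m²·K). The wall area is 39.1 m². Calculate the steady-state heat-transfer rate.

Q ≈ 446 W

Model the wall as resistances in series:
R_cast iron = L/(kA) = 0.0013/(48.4×39.1) = 6.869×10^-7 K/W
R_cork board = L/(kA) = 0.125/(0.046×39.1) = 0.0695 K/W
R_stainless steel = L/(kA) = 0.0058/(15.8×39.1) = 9.388×10^-6 K/W
R_outer film = 1/(h_o·A) = 1/(5.72×39.1) = 0.004471 K/W
R_total = 0.07398 K/W
Q = ΔT / R_total = 33 / 0.07398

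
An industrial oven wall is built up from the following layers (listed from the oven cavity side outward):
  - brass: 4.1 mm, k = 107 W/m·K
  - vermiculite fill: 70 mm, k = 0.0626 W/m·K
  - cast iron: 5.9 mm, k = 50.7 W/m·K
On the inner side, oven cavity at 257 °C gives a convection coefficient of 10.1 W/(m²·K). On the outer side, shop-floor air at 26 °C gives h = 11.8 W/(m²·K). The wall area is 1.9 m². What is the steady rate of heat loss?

Using the resistance-network approach (series):
R_inner film = 1/(h_i·A) = 1/(10.1×1.9) = 0.05211 K/W
R_brass = L/(kA) = 0.0041/(107×1.9) = 2.017×10^-5 K/W
R_vermiculite fill = L/(kA) = 0.07/(0.0626×1.9) = 0.5885 K/W
R_cast iron = L/(kA) = 0.0059/(50.7×1.9) = 6.125×10^-5 K/W
R_outer film = 1/(h_o·A) = 1/(11.8×1.9) = 0.0446 K/W
R_total = 0.6853 K/W
Q = ΔT / R_total = 231 / 0.6853

Q ≈ 337 W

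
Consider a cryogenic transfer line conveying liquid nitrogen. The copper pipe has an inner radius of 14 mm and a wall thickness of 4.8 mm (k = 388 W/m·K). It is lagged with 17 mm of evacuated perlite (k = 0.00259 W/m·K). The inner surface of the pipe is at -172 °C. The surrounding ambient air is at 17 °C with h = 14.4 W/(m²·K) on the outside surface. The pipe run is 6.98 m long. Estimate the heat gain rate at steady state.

Radial resistances (cylindrical: R_cond = ln(r_o/r_i)/(2πkL), R_conv = 1/(h·2πrL)):
R_copper pipe wall = ln(18.8/14)/(2π×388×6.98) = 1.732×10^-5 K/W
R_evacuated perlite = ln(35.8/18.8)/(2π×0.00259×6.98) = 5.67 K/W
R_outer film = 1/(h_o·2πr_oL) = 1/(14.4×2π×0.0358×6.98) = 0.04423 K/W
R_total = 5.715 K/W
Q = ΔT/R_total = 189/5.715

Q ≈ 33.1 W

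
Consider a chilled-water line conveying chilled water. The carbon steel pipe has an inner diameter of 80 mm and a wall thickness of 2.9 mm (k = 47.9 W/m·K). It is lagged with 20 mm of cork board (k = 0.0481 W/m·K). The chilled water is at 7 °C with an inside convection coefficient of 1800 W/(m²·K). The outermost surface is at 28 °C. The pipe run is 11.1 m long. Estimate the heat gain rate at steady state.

For a radial system each layer contributes R = ln(r_out/r_in)/(2πkL); films add R = 1/(hA).
R_inner film = 1/(h_i·2πr₁L) = 1/(1800×2π×0.04×11.1) = 1.991×10^-4 K/W
R_carbon steel pipe wall = ln(42.9/40)/(2π×47.9×11.1) = 2.095×10^-5 K/W
R_cork board = ln(62.9/42.9)/(2π×0.0481×11.1) = 0.1141 K/W
R_total = 0.1143 K/W
Q = ΔT/R_total = 21/0.1143

Q ≈ 184 W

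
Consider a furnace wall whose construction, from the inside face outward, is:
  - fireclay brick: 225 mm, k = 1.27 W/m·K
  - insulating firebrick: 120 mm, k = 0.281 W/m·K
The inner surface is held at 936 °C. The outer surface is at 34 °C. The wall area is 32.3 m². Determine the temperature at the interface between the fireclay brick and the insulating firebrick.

Treating each layer as a thermal resistance in series:
R_fireclay brick = L/(kA) = 0.225/(1.27×32.3) = 0.005485 K/W
R_insulating firebrick = L/(kA) = 0.12/(0.281×32.3) = 0.01322 K/W
R_total = 0.01871 K/W;  Q = ΔT/R_total = 902/0.01871 = 48220 W
T_interface = T_inner − Q·ΣR(inner→interface) = 936 − 48200×0.005485

T ≈ 672 °C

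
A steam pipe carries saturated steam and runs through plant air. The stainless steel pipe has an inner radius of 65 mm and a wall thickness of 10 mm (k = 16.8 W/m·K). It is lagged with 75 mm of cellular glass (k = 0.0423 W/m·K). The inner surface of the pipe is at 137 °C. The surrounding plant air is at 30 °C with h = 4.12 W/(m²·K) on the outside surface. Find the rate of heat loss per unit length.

q′ ≈ 37.3 W/m

For a radial system each layer contributes R = ln(r_out/r_in)/(2πkL); films add R = 1/(hA).
R_stainless steel pipe wall = ln(75/65)/(2π×16.8×1) = 0.001356 K/W
R_cellular glass = ln(150/75)/(2π×0.0423×1) = 2.608 K/W
R_outer film = 1/(h_o·2πr_oL) = 1/(4.12×2π×0.15×1) = 0.2575 K/W
R_total = 2.867 K/W
Q = ΔT/R_total = 107/2.867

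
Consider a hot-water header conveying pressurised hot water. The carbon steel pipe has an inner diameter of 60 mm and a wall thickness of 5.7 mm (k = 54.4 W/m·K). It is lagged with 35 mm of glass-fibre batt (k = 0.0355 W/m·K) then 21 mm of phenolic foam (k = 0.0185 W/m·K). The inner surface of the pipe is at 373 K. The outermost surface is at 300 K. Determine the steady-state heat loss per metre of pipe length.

q′ ≈ 13.8 W/m

For a radial system each layer contributes R = ln(r_out/r_in)/(2πkL); films add R = 1/(hA).
R_carbon steel pipe wall = ln(35.7/30)/(2π×54.4×1) = 5.089×10^-4 K/W
R_glass-fibre batt = ln(70.7/35.7)/(2π×0.0355×1) = 3.063 K/W
R_phenolic foam = ln(91.7/70.7)/(2π×0.0185×1) = 2.237 K/W
R_total = 5.301 K/W
Q = ΔT/R_total = 73/5.301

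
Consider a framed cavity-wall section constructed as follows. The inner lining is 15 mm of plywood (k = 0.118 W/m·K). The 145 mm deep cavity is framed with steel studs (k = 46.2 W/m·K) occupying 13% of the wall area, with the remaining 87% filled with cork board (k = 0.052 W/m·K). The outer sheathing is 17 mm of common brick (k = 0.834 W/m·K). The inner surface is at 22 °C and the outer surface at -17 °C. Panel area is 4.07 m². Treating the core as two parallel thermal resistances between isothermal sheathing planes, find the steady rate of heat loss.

Q ≈ 926 W

Sheathing layers in series; stud and cavity paths in parallel between them.
R_inner = 0.015/(0.118×4.07) = 0.03123 K/W
R_stud  = 0.145/(46.2×0.13×4.07) = 0.005932 K/W
R_cav   = 0.145/(0.052×0.87×4.07) = 0.7875 K/W
1/R_core = 1/R_stud + 1/R_cav → R_core = 0.005887 K/W
R_outer = 0.017/(0.834×4.07) = 0.005008 K/W
R_total = 0.04213 K/W
Q = ΔT/R_total = 39/0.04213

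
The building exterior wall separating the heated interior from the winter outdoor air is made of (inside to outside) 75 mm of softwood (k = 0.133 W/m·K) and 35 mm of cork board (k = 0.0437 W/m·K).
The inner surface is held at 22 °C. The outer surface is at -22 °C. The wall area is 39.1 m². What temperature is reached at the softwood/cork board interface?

T ≈ 3.82 °C

Model the wall as resistances in series:
R_softwood = L/(kA) = 0.075/(0.133×39.1) = 0.01442 K/W
R_cork board = L/(kA) = 0.035/(0.0437×39.1) = 0.02048 K/W
R_total = 0.03491 K/W;  Q = ΔT/R_total = 44/0.03491 = 1261 W
T_interface = T_inner − Q·ΣR(inner→interface) = 22 − 1260×0.01442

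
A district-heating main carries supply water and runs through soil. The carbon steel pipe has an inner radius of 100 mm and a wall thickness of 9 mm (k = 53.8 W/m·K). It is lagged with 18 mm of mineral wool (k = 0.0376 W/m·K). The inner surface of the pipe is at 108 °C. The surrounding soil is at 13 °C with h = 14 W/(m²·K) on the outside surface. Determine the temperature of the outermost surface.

Cylindrical conduction, so R = ln(r₂/r₁)/(2πkL) per layer, in series:
R_carbon steel pipe wall = ln(109/100)/(2π×53.8×1) = 2.549×10^-4 K/W
R_mineral wool = ln(127/109)/(2π×0.0376×1) = 0.6469 K/W
R_outer film = 1/(h_o·2πr_oL) = 1/(14×2π×0.127×1) = 0.08951 K/W
R_total = 0.7367 K/W
Q = ΔT/R_total = 95/0.7367
Q = 129 W/m
T_interface = T_inner − Q·ΣR(inner→interface) = 108 − 129×0.6472

T ≈ 24.5 °C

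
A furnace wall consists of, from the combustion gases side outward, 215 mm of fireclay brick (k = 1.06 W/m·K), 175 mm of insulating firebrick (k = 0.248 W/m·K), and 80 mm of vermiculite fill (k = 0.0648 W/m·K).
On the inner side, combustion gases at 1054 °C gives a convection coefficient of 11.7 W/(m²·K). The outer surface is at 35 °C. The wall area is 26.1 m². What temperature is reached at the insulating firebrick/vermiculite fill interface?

T ≈ 600 °C

Series thermal resistances:
R_inner film = 1/(h_i·A) = 1/(11.7×26.1) = 0.003275 K/W
R_fireclay brick = L/(kA) = 0.215/(1.06×26.1) = 0.007771 K/W
R_insulating firebrick = L/(kA) = 0.175/(0.248×26.1) = 0.02704 K/W
R_vermiculite fill = L/(kA) = 0.08/(0.0648×26.1) = 0.0473 K/W
R_total = 0.08538 K/W;  Q = ΔT/R_total = 1019/0.08538 = 11930 W
T_interface = T_inner − Q·ΣR(inner→interface) = 1054 − 11900×0.03808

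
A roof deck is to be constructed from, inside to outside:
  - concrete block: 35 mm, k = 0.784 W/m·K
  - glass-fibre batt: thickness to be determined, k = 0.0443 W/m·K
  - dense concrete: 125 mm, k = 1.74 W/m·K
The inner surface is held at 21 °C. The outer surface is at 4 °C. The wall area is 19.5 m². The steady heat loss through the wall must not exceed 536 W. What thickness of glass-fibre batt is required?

L ≈ 22.2 mm

Using the resistance-network approach (series):
R_concrete block = L/(kA) = 0.035/(0.784×19.5) = 0.002289 K/W
R_dense concrete = L/(kA) = 0.125/(1.74×19.5) = 0.003684 K/W
Sum of the known resistances R_other = 0.005973 K/W
Required total resistance R_tot = ΔT/Q_allow = 17/536 = 0.03172 K/W
R_glass-fibre batt = R_tot − R_other = 0.02574 K/W
L = R·k·A = 0.02574×0.0443×19.5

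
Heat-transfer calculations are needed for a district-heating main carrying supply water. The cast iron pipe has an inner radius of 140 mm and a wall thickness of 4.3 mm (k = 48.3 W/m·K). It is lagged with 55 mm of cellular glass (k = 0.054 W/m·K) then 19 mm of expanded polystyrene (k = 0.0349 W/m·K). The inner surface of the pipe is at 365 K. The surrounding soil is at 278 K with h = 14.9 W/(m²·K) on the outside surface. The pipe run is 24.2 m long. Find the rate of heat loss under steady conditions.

Radial resistances (cylindrical: R_cond = ln(r_o/r_i)/(2πkL), R_conv = 1/(h·2πrL)):
R_cast iron pipe wall = ln(144.3/140)/(2π×48.3×24.2) = 4.119×10^-6 K/W
R_cellular glass = ln(199.3/144.3)/(2π×0.054×24.2) = 0.03933 K/W
R_expanded polystyrene = ln(218.3/199.3)/(2π×0.0349×24.2) = 0.01716 K/W
R_outer film = 1/(h_o·2πr_oL) = 1/(14.9×2π×0.2183×24.2) = 0.002022 K/W
R_total = 0.05851 K/W
Q = ΔT/R_total = 87/0.05851

Q ≈ 1490 W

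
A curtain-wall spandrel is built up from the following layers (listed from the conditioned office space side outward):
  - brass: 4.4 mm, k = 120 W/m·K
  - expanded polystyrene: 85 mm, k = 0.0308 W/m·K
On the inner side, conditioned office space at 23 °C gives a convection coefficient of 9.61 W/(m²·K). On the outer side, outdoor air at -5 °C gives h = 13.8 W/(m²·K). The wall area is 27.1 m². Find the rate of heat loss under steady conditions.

Q ≈ 258 W

Treating each layer as a thermal resistance in series:
R_inner film = 1/(h_i·A) = 1/(9.61×27.1) = 0.00384 K/W
R_brass = L/(kA) = 0.0044/(120×27.1) = 1.353×10^-6 K/W
R_expanded polystyrene = L/(kA) = 0.085/(0.0308×27.1) = 0.1018 K/W
R_outer film = 1/(h_o·A) = 1/(13.8×27.1) = 0.002674 K/W
R_total = 0.1084 K/W
Q = ΔT / R_total = 28 / 0.1084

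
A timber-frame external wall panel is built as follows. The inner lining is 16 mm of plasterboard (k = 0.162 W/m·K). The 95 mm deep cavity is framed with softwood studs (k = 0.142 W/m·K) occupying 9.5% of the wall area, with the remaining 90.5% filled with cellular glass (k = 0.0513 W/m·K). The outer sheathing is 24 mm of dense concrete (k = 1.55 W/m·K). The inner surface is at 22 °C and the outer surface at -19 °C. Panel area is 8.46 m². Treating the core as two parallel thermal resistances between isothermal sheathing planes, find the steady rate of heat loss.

Sheathing layers in series; stud and cavity paths in parallel between them.
R_inner = 0.016/(0.162×8.46) = 0.01167 K/W
R_stud  = 0.095/(0.142×0.095×8.46) = 0.8324 K/W
R_cav   = 0.095/(0.0513×0.905×8.46) = 0.2419 K/W
1/R_core = 1/R_stud + 1/R_cav → R_core = 0.1874 K/W
R_outer = 0.024/(1.55×8.46) = 0.00183 K/W
R_total = 0.2009 K/W
Q = ΔT/R_total = 41/0.2009

Q ≈ 204 W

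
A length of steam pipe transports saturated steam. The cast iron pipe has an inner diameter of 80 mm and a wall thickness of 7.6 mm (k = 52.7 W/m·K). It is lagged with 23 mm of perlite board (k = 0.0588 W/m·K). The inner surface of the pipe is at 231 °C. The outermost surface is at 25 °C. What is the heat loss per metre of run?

q′ ≈ 193 W/m

Per-layer cylindrical resistances, series-summed:
R_cast iron pipe wall = ln(47.6/40)/(2π×52.7×1) = 5.253×10^-4 K/W
R_perlite board = ln(70.6/47.6)/(2π×0.0588×1) = 1.067 K/W
R_total = 1.068 K/W
Q = ΔT/R_total = 206/1.068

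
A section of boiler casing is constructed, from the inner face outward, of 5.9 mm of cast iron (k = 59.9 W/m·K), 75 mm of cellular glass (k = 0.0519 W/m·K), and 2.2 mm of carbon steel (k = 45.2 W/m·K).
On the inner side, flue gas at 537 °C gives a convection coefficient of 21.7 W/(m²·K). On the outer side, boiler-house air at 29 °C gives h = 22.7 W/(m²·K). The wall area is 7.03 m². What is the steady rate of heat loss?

Thermal resistances in series:
R_inner film = 1/(h_i·A) = 1/(21.7×7.03) = 0.006555 K/W
R_cast iron = L/(kA) = 0.0059/(59.9×7.03) = 1.401×10^-5 K/W
R_cellular glass = L/(kA) = 0.075/(0.0519×7.03) = 0.2056 K/W
R_carbon steel = L/(kA) = 0.0022/(45.2×7.03) = 6.924×10^-6 K/W
R_outer film = 1/(h_o·A) = 1/(22.7×7.03) = 0.006266 K/W
R_total = 0.2184 K/W
Q = ΔT / R_total = 508 / 0.2184

Q ≈ 2330 W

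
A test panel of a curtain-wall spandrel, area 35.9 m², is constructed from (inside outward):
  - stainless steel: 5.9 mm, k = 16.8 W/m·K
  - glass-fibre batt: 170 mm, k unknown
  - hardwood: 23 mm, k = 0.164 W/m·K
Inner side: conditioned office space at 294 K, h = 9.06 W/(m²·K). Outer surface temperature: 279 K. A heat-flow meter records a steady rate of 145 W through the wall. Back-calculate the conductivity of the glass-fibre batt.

Treating each layer as a thermal resistance in series:
R_inner film = 1/(h_i·A) = 1/(9.06×35.9) = 0.003075 K/W
R_stainless steel = L/(kA) = 0.0059/(16.8×35.9) = 9.782×10^-6 K/W
R_hardwood = L/(kA) = 0.023/(0.164×35.9) = 0.003907 K/W
Sum of known resistances R_other = 0.006991 K/W
Total R = ΔT/Q = 15/145 = 0.1034 K/W
R_glass-fibre batt = R_total − R_other = 0.09646 K/W
k = L/(R·A) = 0.17/(0.09646×35.9)

k ≈ 0.0491 W/(m·K)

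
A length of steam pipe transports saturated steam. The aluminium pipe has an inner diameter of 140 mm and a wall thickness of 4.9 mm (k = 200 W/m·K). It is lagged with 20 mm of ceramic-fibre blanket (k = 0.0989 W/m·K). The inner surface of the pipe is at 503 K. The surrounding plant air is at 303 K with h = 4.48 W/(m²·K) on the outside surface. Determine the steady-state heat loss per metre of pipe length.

Cylindrical conduction, so R = ln(r₂/r₁)/(2πkL) per layer, in series:
R_aluminium pipe wall = ln(74.9/70)/(2π×200×1) = 5.384×10^-5 K/W
R_ceramic-fibre blanket = ln(94.9/74.9)/(2π×0.0989×1) = 0.3809 K/W
R_outer film = 1/(h_o·2πr_oL) = 1/(4.48×2π×0.0949×1) = 0.3743 K/W
R_total = 0.7553 K/W
Q = ΔT/R_total = 200/0.7553

q′ ≈ 265 W/m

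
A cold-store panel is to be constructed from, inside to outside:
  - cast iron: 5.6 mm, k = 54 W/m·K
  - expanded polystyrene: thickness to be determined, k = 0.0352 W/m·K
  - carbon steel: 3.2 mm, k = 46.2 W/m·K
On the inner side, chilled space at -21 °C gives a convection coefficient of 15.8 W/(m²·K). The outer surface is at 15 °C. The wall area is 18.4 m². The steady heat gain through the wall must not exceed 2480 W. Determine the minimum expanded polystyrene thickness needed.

L ≈ 7.17 mm

Thermal resistances in series:
R_inner film = 1/(h_i·A) = 1/(15.8×18.4) = 0.00344 K/W
R_cast iron = L/(kA) = 0.0056/(54×18.4) = 5.636×10^-6 K/W
R_carbon steel = L/(kA) = 0.0032/(46.2×18.4) = 3.764×10^-6 K/W
Sum of the known resistances R_other = 0.003449 K/W
Required total resistance R_tot = ΔT/Q_allow = 36/2480 = 0.01452 K/W
R_expanded polystyrene = R_tot − R_other = 0.01107 K/W
L = R·k·A = 0.01107×0.0352×18.4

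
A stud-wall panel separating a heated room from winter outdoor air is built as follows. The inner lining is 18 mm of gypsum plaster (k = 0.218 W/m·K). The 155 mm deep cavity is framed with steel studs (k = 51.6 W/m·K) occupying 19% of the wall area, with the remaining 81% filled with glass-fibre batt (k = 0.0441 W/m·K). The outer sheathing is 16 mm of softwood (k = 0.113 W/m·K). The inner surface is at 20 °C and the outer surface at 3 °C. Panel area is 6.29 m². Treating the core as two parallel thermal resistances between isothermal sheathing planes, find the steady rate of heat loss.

Q ≈ 446 W

Sheathing layers in series; stud and cavity paths in parallel between them.
R_inner = 0.018/(0.218×6.29) = 0.01313 K/W
R_stud  = 0.155/(51.6×0.19×6.29) = 0.002513 K/W
R_cav   = 0.155/(0.0441×0.81×6.29) = 0.6899 K/W
1/R_core = 1/R_stud + 1/R_cav → R_core = 0.002504 K/W
R_outer = 0.016/(0.113×6.29) = 0.02251 K/W
R_total = 0.03814 K/W
Q = ΔT/R_total = 17/0.03814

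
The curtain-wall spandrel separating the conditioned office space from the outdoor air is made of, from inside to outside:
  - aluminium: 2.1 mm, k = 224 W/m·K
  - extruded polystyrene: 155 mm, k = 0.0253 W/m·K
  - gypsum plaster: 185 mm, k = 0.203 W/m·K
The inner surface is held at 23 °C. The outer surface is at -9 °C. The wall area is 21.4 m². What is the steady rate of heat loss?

Q ≈ 97.3 W

Using the resistance-network approach (series):
R_aluminium = L/(kA) = 0.0021/(224×21.4) = 4.381×10^-7 K/W
R_extruded polystyrene = L/(kA) = 0.155/(0.0253×21.4) = 0.2863 K/W
R_gypsum plaster = L/(kA) = 0.185/(0.203×21.4) = 0.04259 K/W
R_total = 0.3289 K/W
Q = ΔT / R_total = 32 / 0.3289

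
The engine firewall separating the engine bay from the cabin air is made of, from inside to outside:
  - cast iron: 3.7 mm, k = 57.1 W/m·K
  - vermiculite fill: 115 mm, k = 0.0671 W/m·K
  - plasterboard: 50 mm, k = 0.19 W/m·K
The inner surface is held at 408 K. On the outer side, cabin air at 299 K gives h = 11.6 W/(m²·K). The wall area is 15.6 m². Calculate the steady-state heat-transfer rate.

Q ≈ 824 W

Using the resistance-network approach (series):
R_cast iron = L/(kA) = 0.0037/(57.1×15.6) = 4.154×10^-6 K/W
R_vermiculite fill = L/(kA) = 0.115/(0.0671×15.6) = 0.1099 K/W
R_plasterboard = L/(kA) = 0.05/(0.19×15.6) = 0.01687 K/W
R_outer film = 1/(h_o·A) = 1/(11.6×15.6) = 0.005526 K/W
R_total = 0.1323 K/W
Q = ΔT / R_total = 109 / 0.1323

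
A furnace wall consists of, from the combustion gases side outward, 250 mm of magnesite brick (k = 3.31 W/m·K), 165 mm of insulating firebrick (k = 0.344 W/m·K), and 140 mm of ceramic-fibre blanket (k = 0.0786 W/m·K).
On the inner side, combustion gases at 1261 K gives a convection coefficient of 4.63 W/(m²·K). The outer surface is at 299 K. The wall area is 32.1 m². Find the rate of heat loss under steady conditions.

Q ≈ 12100 W

Treating each layer as a thermal resistance in series:
R_inner film = 1/(h_i·A) = 1/(4.63×32.1) = 0.006728 K/W
R_magnesite brick = L/(kA) = 0.25/(3.31×32.1) = 0.002353 K/W
R_insulating firebrick = L/(kA) = 0.165/(0.344×32.1) = 0.01494 K/W
R_ceramic-fibre blanket = L/(kA) = 0.14/(0.0786×32.1) = 0.05549 K/W
R_total = 0.07951 K/W
Q = ΔT / R_total = 962 / 0.07951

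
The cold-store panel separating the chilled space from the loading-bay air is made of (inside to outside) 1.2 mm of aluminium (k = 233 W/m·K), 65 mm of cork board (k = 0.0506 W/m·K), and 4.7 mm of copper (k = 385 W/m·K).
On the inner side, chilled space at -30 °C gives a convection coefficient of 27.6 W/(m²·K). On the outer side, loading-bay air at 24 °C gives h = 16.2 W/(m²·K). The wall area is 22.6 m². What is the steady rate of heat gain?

Treating each layer as a thermal resistance in series:
R_inner film = 1/(h_i·A) = 1/(27.6×22.6) = 0.001603 K/W
R_aluminium = L/(kA) = 0.0012/(233×22.6) = 2.279×10^-7 K/W
R_cork board = L/(kA) = 0.065/(0.0506×22.6) = 0.05684 K/W
R_copper = L/(kA) = 0.0047/(385×22.6) = 5.402×10^-7 K/W
R_outer film = 1/(h_o·A) = 1/(16.2×22.6) = 0.002731 K/W
R_total = 0.06118 K/W
Q = ΔT / R_total = 54 / 0.06118

Q ≈ 883 W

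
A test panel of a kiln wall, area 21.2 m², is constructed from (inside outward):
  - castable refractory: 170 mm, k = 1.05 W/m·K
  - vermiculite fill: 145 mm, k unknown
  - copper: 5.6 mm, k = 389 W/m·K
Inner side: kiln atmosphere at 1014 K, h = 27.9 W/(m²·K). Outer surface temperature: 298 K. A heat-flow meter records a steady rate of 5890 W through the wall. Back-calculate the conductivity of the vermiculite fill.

k ≈ 0.0609 W/(m·K)

Treating each layer as a thermal resistance in series:
R_inner film = 1/(h_i·A) = 1/(27.9×21.2) = 0.001691 K/W
R_castable refractory = L/(kA) = 0.17/(1.05×21.2) = 0.007637 K/W
R_copper = L/(kA) = 0.0056/(389×21.2) = 6.791×10^-7 K/W
Sum of known resistances R_other = 0.009328 K/W
Total R = ΔT/Q = 716/5890 = 0.1216 K/W
R_vermiculite fill = R_total − R_other = 0.1122 K/W
k = L/(R·A) = 0.145/(0.1122×21.2)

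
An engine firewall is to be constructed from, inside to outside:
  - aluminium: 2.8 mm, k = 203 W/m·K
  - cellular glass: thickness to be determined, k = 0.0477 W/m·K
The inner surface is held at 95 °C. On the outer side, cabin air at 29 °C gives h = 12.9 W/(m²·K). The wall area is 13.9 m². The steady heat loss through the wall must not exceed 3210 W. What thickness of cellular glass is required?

L ≈ 9.93 mm

Using the resistance-network approach (series):
R_aluminium = L/(kA) = 0.0028/(203×13.9) = 9.923×10^-7 K/W
R_outer film = 1/(h_o·A) = 1/(12.9×13.9) = 0.005577 K/W
Sum of the known resistances R_other = 0.005578 K/W
Required total resistance R_tot = ΔT/Q_allow = 66/3210 = 0.02056 K/W
R_cellular glass = R_tot − R_other = 0.01498 K/W
L = R·k·A = 0.01498×0.0477×13.9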